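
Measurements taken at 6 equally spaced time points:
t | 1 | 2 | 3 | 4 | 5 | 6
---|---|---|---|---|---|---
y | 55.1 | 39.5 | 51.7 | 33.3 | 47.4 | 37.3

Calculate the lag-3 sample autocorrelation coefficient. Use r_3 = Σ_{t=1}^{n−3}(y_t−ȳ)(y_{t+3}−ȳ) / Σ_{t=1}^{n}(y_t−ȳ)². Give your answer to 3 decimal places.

-0.497

Mean ȳ = (55.1 + 39.5 + 51.7 + 33.3 + 47.4 + 37.3)/6 = 44.0500
Deviations from mean: 11.0500, -4.5500, 7.6500, -10.7500, 3.3500, -6.7500
Σ(y_t−ȳ)(y_{t+3}−ȳ) = (-118.7875) + (-15.2425) + (-51.6375) = -185.6675
Denominator Σ(y_t−ȳ)² = 373.6750
r_3 = -185.6675 / 373.6750 = -0.497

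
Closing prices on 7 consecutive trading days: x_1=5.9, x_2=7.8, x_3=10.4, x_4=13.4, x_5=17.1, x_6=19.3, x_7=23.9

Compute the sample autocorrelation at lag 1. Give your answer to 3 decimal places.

Mean x̄ = (5.9 + 7.8 + 10.4 + 13.4 + 17.1 + 19.3 + 23.9)/7 = 13.9714
Deviations from mean: -8.0714, -6.1714, -3.5714, -0.5714, 3.1286, 5.3286, 9.9286
Σ(x_t−x̄)(x_{t+1}−x̄) = (49.8122) + (22.0408) + (2.0408) + (-1.7878) + (16.6708) + (52.9051) = 141.6820
Denominator Σ(x_t−x̄)² = 253.0743
r_1 = 141.6820 / 253.0743 = 0.560

0.560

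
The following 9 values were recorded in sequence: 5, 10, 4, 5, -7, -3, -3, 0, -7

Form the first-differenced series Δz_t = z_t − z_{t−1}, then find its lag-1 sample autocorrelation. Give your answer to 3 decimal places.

First differences Δz: 5, -6, 1, -12, 4, 0, 3, -7
Mean of differences = -1.5000
Numerator Σ(Δz_t−Δz̄)(Δz_{t+1}−Δz̄) = -134.2500
Denominator Σ(Δz_t−Δz̄)² = 262.0000
r_1(Δz) = -134.2500 / 262.0000 = -0.512

-0.512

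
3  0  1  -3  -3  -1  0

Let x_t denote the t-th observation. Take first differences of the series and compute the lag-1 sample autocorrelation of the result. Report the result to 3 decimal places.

-0.195

First differences Δx: -3, 1, -4, 0, 2, 1
Mean of differences = -0.5000
Numerator Σ(Δx_t−Δx̄)(Δx_{t+1}−Δx̄) = -5.7500
Denominator Σ(Δx_t−Δx̄)² = 29.5000
r_1(Δx) = -5.7500 / 29.5000 = -0.195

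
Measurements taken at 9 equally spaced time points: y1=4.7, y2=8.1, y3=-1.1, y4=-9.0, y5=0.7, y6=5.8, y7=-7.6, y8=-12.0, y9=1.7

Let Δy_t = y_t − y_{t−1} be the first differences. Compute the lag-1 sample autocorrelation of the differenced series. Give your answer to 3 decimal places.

First differences Δy: 3.4, -9.2, -7.9, 9.7, 5.1, -13.4, -4.4, 13.7
Mean of differences = -0.3750
Numerator Σ(Δy_t−Δȳ)(Δy_{t+1}−Δȳ) = -63.0981
Denominator Σ(Δy_t−Δȳ)² = 664.1950
r_1(Δy) = -63.0981 / 664.1950 = -0.095

-0.095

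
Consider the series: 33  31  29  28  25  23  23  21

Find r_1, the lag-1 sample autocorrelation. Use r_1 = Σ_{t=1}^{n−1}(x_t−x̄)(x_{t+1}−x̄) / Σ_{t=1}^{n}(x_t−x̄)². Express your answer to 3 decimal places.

0.616

Mean x̄ = (33 + 31 + 29 + 28 + 25 + 23 + 23 + 21)/8 = 26.6250
Deviations from mean: 6.3750, 4.3750, 2.3750, 1.3750, -1.6250, -3.6250, -3.6250, -5.6250
Numerator Σ_{t=1}^{7}(x_t−x̄)(x_{t+1}−x̄) = 78.7344
Denominator Σ(x_t−x̄)² = 127.8750
r_1 = 78.7344 / 127.8750 = 0.616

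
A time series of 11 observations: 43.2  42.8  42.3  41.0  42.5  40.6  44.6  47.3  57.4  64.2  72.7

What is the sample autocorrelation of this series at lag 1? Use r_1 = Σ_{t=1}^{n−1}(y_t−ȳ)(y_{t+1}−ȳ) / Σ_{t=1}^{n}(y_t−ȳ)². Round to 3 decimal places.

Mean ȳ = (43.2 + 42.8 + 42.3 + 41.0 + 42.5 + 40.6 + 44.6 + 47.3 + 57.4 + 64.2 + 72.7)/11 = 48.9636
Numerator Σ_{t=1}^{10}(y_t−ȳ)(y_{t+1}−ȳ) = 755.1132
Denominator Σ(y_t−ȳ)² = 1179.3055
r_1 = 755.1132 / 1179.3055 = 0.640

0.640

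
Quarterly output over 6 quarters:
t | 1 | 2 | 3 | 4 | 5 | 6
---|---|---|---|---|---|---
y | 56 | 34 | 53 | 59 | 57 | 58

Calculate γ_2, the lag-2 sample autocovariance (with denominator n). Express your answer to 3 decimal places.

Mean ȳ = (56 + 34 + 53 + 59 + 57 + 58)/6 = 52.8333
Σ_{t=1}^{4}(y_t−ȳ)(y_{t+2}−ȳ) = -83.0556
γ_2 = -83.0556 / 6 = -13.843

-13.843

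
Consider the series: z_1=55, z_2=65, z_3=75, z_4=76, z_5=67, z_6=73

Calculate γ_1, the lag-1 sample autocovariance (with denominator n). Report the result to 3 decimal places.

9.208

Mean z̄ = (55 + 65 + 75 + 76 + 67 + 73)/6 = 68.5000
Σ_{t=1}^{5}(z_t−z̄)(z_{t+1}−z̄) = 55.2500
γ_1 = 55.2500 / 6 = 9.208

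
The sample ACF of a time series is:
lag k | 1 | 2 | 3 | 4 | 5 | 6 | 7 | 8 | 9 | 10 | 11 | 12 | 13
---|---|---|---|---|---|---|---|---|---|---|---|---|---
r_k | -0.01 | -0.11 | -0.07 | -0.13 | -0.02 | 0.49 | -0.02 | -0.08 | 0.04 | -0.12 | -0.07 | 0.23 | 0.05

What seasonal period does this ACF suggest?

6

The largest autocorrelation is r_6 = 0.49, with a weaker echo at lag 12 (0.23); the remaining lags stay at or below 0.05.
The dominant spike at lag 6 indicates a seasonal period of 6.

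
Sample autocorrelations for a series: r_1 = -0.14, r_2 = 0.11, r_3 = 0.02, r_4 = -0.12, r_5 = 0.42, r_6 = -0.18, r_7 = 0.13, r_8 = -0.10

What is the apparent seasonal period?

5

The largest autocorrelation is r_5 = 0.42; the remaining lags stay at or below 0.13.
The dominant spike at lag 5 indicates a seasonal period of 5.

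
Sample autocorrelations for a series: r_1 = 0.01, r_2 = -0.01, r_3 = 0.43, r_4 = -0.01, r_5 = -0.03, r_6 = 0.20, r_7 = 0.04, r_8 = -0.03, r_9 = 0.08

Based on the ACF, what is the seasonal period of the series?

The largest autocorrelation is r_3 = 0.43, with a weaker echo at lag 6 (0.20); the remaining lags stay at or below 0.08.
The dominant spike at lag 3 indicates a seasonal period of 3.

3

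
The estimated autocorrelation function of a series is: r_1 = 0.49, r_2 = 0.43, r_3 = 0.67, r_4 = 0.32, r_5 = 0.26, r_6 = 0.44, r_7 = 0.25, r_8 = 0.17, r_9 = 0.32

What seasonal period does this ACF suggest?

3

The largest autocorrelation is r_3 = 0.67; the remaining lags stay at or below 0.49. The elevated value at lag 1 (0.49), dropping to 0.43 at lag 2, reflects decaying short-term dependence rather than seasonality.
The dominant spike at lag 3 indicates a seasonal period of 3.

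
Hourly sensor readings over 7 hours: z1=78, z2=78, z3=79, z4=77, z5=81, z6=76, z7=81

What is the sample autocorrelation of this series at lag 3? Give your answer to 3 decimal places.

Mean z̄ = (78 + 78 + 79 + 77 + 81 + 76 + 81)/7 = 78.5714
Deviations from mean: -0.5714, -0.5714, 0.4286, -1.5714, 2.4286, -2.5714, 2.4286
Numerator Σ_{t=1}^{4}(z_t−z̄)(z_{t+3}−z̄) = -5.4082
Denominator Σ(z_t−z̄)² = 21.7143
r_3 = -5.4082 / 21.7143 = -0.249

-0.249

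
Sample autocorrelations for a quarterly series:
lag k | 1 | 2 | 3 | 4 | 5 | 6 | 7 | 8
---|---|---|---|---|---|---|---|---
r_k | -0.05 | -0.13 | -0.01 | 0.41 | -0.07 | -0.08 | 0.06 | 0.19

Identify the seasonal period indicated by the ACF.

The largest autocorrelation is r_4 = 0.41, with a weaker echo at lag 8 (0.19); the remaining lags stay at or below 0.06.
The dominant spike at lag 4 indicates a seasonal period of 4.

4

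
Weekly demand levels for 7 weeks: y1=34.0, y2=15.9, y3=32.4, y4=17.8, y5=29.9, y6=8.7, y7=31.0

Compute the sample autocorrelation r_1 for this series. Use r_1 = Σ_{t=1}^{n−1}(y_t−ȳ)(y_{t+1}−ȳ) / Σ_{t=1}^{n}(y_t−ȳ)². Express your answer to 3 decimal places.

Mean ȳ = (34.0 + 15.9 + 32.4 + 17.8 + 29.9 + 8.7 + 31.0)/7 = 24.2429
Deviations from mean: 9.7571, -8.3429, 8.1571, -6.4429, 5.6571, -15.5429, 6.7571
Σ(y_t−ȳ)(y_{t+1}−ȳ) = (-81.4024) + (-68.0539) + (-52.5553) + (-36.4482) + (-87.9282) + (-105.0253) = -431.4133
Denominator Σ(y_t−ȳ)² = 592.0971
r_1 = -431.4133 / 592.0971 = -0.729

-0.729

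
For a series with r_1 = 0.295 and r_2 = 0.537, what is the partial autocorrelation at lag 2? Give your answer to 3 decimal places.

0.493

φ_{22} = (r_2 − r_1²) / (1 − r_1²)
r_1² = (0.295)² = 0.087025
Numerator = 0.537 − 0.0870 = 0.4500; denominator = 1 − 0.0870 = 0.9130
φ_{22} = 0.4500 / 0.9130 = 0.493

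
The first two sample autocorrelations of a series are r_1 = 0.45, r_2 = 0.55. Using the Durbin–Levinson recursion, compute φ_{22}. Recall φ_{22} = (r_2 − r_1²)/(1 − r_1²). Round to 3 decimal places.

φ_{22} = (r_2 − r_1²) / (1 − r_1²)
r_1² = (0.45)² = 0.2025
Numerator = 0.55 − 0.2025 = 0.3475; denominator = 1 − 0.2025 = 0.7975
φ_{22} = 0.3475 / 0.7975 = 0.436

0.436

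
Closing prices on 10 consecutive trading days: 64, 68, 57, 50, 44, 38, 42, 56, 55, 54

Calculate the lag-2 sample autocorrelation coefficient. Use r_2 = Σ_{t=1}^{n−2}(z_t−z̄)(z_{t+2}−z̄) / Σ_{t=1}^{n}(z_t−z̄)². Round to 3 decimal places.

Mean z̄ = (64 + 68 + 57 + 50 + 44 + 38 + 42 + 56 + 55 + 54)/10 = 52.8000
Numerator Σ_{t=1}^{8}(z_t−z̄)(z_{t+2}−z̄) = 36.7200
Denominator Σ(z_t−z̄)² = 811.6000
r_2 = 36.7200 / 811.6000 = 0.045

0.045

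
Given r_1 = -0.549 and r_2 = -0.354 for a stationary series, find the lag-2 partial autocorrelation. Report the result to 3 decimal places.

φ_{22} = (r_2 − r_1²) / (1 − r_1²)
r_1² = (-0.549)² = 0.301401
Numerator = -0.354 − 0.3014 = -0.6554; denominator = 1 − 0.3014 = 0.6986
φ_{22} = -0.6554 / 0.6986 = -0.938

-0.938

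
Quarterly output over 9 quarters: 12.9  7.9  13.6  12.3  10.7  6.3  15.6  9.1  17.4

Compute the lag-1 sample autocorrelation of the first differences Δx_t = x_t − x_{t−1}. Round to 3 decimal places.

First differences Δx: -5.0, 5.7, -1.3, -1.6, -4.4, 9.3, -6.5, 8.3
Mean of differences = 0.5625
Numerator Σ(Δx_t−Δx̄)(Δx_{t+1}−Δx̄) = -183.1014
Denominator Σ(Δx_t−Δx̄)² = 276.1988
r_1(Δx) = -183.1014 / 276.1988 = -0.663

-0.663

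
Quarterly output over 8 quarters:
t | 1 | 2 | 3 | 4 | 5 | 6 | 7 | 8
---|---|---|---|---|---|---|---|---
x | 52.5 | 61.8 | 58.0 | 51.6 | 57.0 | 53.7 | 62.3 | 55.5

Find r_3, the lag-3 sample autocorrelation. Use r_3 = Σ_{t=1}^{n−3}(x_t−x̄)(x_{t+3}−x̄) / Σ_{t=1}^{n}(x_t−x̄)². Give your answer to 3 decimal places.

-0.094

Mean x̄ = (52.5 + 61.8 + 58.0 + 51.6 + 57.0 + 53.7 + 62.3 + 55.5)/8 = 56.5500
Deviations from mean: -4.0500, 5.2500, 1.4500, -4.9500, 0.4500, -2.8500, 5.7500, -1.0500
Σ(x_t−x̄)(x_{t+3}−x̄) = (20.0475) + (2.3625) + (-4.1325) + (-28.4625) + (-0.4725) = -10.6575
Denominator Σ(x_t−x̄)² = 113.0600
r_3 = -10.6575 / 113.0600 = -0.094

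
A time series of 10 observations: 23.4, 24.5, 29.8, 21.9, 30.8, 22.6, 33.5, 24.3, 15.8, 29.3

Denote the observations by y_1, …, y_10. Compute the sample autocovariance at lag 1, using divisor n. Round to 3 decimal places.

-11.009

Mean ȳ = (23.4 + 24.5 + 29.8 + 21.9 + 30.8 + 22.6 + 33.5 + 24.3 + 15.8 + 29.3)/10 = 25.5900
Σ_{t=1}^{9}(y_t−ȳ)(y_{t+1}−ȳ) = -110.0861
γ_1 = -110.0861 / 10 = -11.009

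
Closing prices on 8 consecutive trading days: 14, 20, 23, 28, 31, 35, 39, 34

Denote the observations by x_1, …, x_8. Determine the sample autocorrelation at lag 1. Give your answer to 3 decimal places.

Mean x̄ = (14 + 20 + 23 + 28 + 31 + 35 + 39 + 34)/8 = 28.0000
Deviations from mean: -14.0000, -8.0000, -5.0000, 0.0000, 3.0000, 7.0000, 11.0000, 6.0000
Numerator Σ_{t=1}^{7}(x_t−x̄)(x_{t+1}−x̄) = 316.0000
Denominator Σ(x_t−x̄)² = 500.0000
r_1 = 316.0000 / 500.0000 = 0.632

0.632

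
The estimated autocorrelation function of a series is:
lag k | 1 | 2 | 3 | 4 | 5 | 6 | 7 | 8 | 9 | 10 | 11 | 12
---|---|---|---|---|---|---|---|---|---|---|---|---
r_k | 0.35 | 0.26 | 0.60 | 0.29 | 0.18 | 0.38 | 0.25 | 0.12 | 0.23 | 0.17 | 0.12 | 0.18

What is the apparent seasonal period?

The largest autocorrelation is r_3 = 0.60, with a weaker echo at lag 6 (0.38); the remaining lags stay at or below 0.35. The elevated value at lag 1 (0.35), dropping to 0.26 at lag 2, reflects decaying short-term dependence rather than seasonality.
The dominant spike at lag 3 indicates a seasonal period of 3.

3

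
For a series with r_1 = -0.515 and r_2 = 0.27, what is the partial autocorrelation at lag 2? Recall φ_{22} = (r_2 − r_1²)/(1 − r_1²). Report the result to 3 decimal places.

φ_{22} = (r_2 − r_1²) / (1 − r_1²)
r_1² = (-0.515)² = 0.265225
Numerator = 0.27 − 0.2652 = 0.0048; denominator = 1 − 0.2652 = 0.7348
φ_{22} = 0.0048 / 0.7348 = 0.006

0.006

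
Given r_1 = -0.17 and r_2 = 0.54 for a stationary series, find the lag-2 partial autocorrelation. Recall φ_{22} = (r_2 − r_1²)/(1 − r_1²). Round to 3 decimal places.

φ_{22} = (r_2 − r_1²) / (1 − r_1²)
r_1² = (-0.17)² = 0.0289
Numerator = 0.54 − 0.0289 = 0.5111; denominator = 1 − 0.0289 = 0.9711
φ_{22} = 0.5111 / 0.9711 = 0.526

0.526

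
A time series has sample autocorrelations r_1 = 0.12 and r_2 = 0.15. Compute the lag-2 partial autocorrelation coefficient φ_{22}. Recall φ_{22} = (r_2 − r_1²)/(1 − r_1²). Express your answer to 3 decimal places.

0.138

φ_{22} = (r_2 − r_1²) / (1 − r_1²)
r_1² = (0.12)² = 0.0144
Numerator = 0.15 − 0.0144 = 0.1356; denominator = 1 − 0.0144 = 0.9856
φ_{22} = 0.1356 / 0.9856 = 0.138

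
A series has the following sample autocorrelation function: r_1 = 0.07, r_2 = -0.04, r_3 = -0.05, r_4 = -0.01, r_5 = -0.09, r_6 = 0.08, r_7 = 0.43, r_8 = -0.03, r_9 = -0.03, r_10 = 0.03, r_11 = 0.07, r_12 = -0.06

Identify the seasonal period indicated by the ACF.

7

The largest autocorrelation is r_7 = 0.43; the remaining lags stay at or below 0.08.
The dominant spike at lag 7 indicates a seasonal period of 7.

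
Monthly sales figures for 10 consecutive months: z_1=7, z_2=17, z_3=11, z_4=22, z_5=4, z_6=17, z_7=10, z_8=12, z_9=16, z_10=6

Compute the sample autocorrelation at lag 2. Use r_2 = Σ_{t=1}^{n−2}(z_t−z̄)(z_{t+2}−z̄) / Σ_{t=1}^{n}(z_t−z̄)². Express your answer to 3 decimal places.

0.406

Mean z̄ = (7 + 17 + 11 + 22 + 4 + 17 + 10 + 12 + 16 + 6)/10 = 12.2000
Numerator Σ_{t=1}^{8}(z_t−z̄)(z_{t+2}−z̄) = 120.1200
Denominator Σ(z_t−z̄)² = 295.6000
r_2 = 120.1200 / 295.6000 = 0.406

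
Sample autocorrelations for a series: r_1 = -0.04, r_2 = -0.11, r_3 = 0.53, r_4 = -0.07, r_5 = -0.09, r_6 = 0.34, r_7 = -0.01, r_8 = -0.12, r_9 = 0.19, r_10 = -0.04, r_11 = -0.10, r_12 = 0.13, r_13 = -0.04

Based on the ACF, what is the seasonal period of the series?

The largest autocorrelation is r_3 = 0.53, with weaker echoes at lags 6 (0.34) and 9 (0.19); the remaining lags stay at or below 0.13.
The dominant spike at lag 3 indicates a seasonal period of 3.

3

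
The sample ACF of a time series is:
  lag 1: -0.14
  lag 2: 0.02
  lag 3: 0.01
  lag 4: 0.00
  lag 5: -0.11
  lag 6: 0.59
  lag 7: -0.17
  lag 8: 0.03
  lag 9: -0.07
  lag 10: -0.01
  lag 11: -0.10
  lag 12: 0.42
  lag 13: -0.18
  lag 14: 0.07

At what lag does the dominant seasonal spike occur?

The largest autocorrelation is r_6 = 0.59, with a weaker echo at lag 12 (0.42); the remaining lags stay at or below 0.07.
The dominant spike at lag 6 indicates a seasonal period of 6.

6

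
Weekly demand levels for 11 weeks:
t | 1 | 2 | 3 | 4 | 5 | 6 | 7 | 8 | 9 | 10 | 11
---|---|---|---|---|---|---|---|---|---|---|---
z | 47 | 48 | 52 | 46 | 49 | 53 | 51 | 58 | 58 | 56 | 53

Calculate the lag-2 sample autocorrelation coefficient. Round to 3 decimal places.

Mean z̄ = (47 + 48 + 52 + 46 + 49 + 53 + 51 + 58 + 58 + 56 + 53)/11 = 51.9091
Numerator Σ_{t=1}^{9}(z_t−z̄)(z_{t+2}−z̄) = 51.2562
Denominator Σ(z_t−z̄)² = 176.9091
r_2 = 51.2562 / 176.9091 = 0.290

0.290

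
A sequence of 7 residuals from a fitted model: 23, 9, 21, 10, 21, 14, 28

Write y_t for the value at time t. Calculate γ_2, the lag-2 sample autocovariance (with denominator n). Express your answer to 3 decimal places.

22.571

Mean ȳ = (23 + 9 + 21 + 10 + 21 + 14 + 28)/7 = 18.0000
Deviations: 5.0000, -9.0000, 3.0000, -8.0000, 3.0000, -4.0000, 10.0000
Σ_{t=1}^{5}(y_t−ȳ)(y_{t+2}−ȳ) = 158.0000
γ_2 = 158.0000 / 7 = 22.571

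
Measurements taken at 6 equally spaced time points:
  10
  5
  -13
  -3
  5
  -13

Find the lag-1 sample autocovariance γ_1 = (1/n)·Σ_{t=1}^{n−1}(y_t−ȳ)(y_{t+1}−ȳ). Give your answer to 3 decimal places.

-11.208

Mean ȳ = (10 + 5 − 13 − 3 + 5 − 13)/6 = -1.5000
Σ_{t=1}^{5}(y_t−ȳ)(y_{t+1}−ȳ) = -67.2500
γ_1 = -67.2500 / 6 = -11.208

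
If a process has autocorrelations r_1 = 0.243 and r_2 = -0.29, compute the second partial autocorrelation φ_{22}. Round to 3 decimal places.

φ_{22} = (r_2 − r_1²) / (1 − r_1²)
r_1² = (0.243)² = 0.059049
Numerator = -0.29 − 0.0590 = -0.3490; denominator = 1 − 0.0590 = 0.9410
φ_{22} = -0.3490 / 0.9410 = -0.371

-0.371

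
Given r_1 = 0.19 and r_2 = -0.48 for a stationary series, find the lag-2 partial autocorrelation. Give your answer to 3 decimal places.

φ_{22} = (r_2 − r_1²) / (1 − r_1²)
r_1² = (0.19)² = 0.0361
Numerator = -0.48 − 0.0361 = -0.5161; denominator = 1 − 0.0361 = 0.9639
φ_{22} = -0.5161 / 0.9639 = -0.535

-0.535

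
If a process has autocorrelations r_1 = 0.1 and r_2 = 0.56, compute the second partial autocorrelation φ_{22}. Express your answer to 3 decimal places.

0.556

φ_{22} = (r_2 − r_1²) / (1 − r_1²)
r_1² = (0.1)² = 0.01
Numerator = 0.56 − 0.0100 = 0.5500; denominator = 1 − 0.0100 = 0.9900
φ_{22} = 0.5500 / 0.9900 = 0.556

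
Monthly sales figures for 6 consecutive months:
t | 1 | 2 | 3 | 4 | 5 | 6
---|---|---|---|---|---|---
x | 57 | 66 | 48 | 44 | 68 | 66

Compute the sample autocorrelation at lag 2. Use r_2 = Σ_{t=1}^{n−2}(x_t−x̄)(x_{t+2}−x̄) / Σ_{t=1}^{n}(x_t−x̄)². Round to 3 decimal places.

-0.591

Mean x̄ = (57 + 66 + 48 + 44 + 68 + 66)/6 = 58.1667
Deviations from mean: -1.1667, 7.8333, -10.1667, -14.1667, 9.8333, 7.8333
Numerator Σ_{t=1}^{4}(x_t−x̄)(x_{t+2}−x̄) = -310.0556
Denominator Σ(x_t−x̄)² = 524.8333
r_2 = -310.0556 / 524.8333 = -0.591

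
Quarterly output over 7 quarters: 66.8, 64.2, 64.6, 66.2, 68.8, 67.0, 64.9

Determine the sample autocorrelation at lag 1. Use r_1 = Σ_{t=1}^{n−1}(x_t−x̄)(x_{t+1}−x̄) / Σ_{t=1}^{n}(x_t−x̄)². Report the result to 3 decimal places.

0.189

Mean x̄ = (66.8 + 64.2 + 64.6 + 66.2 + 68.8 + 67.0 + 64.9)/7 = 66.0714
Numerator Σ_{t=1}^{6}(x_t−x̄)(x_{t+1}−x̄) = 2.9978
Denominator Σ(x_t−x̄)² = 15.8943
r_1 = 2.9978 / 15.8943 = 0.189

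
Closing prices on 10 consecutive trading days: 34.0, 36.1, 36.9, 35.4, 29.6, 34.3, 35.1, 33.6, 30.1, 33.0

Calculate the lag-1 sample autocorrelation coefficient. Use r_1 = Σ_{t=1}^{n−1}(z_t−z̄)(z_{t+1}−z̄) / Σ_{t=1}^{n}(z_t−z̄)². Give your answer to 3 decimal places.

0.152

Mean z̄ = (34.0 + 36.1 + 36.9 + 35.4 + 29.6 + 34.3 + 35.1 + 33.6 + 30.1 + 33.0)/10 = 33.8100
Numerator Σ_{t=1}^{9}(z_t−z̄)(z_{t+1}−z̄) = 7.8129
Denominator Σ(z_t−z̄)² = 51.4490
r_1 = 7.8129 / 51.4490 = 0.152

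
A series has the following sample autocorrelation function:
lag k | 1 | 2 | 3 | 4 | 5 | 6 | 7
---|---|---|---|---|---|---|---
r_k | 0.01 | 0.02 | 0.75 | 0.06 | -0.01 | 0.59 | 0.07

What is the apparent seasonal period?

3

The largest autocorrelation is r_3 = 0.75, with a weaker echo at lag 6 (0.59); the remaining lags stay at or below 0.07.
The dominant spike at lag 3 indicates a seasonal period of 3.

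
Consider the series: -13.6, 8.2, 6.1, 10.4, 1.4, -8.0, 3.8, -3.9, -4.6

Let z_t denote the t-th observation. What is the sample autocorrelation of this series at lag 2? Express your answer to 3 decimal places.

Mean z̄ = (-13.6 + 8.2 + 6.1 + 10.4 + 1.4 − 8.0 + 3.8 − 3.9 − 4.6)/9 = -0.0222
Σ(z_t−z̄)(z_{t+2}−z̄) = (-83.1262) + (85.6938) + (8.7072) + (-83.1462) + (5.4360) + (30.9360) + (-17.4973) = -52.9965
Denominator Σ(z_t−z̄)² = 514.3356
r_2 = -52.9965 / 514.3356 = -0.103

-0.103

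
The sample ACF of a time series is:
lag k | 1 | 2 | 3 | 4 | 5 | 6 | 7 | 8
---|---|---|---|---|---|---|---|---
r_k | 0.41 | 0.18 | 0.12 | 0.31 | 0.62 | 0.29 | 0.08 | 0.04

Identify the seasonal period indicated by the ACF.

5

The largest autocorrelation is r_5 = 0.62; the remaining lags stay at or below 0.41. The elevated value at lag 1 (0.41), dropping to 0.18 at lag 2, reflects decaying short-term dependence rather than seasonality.
The dominant spike at lag 5 indicates a seasonal period of 5.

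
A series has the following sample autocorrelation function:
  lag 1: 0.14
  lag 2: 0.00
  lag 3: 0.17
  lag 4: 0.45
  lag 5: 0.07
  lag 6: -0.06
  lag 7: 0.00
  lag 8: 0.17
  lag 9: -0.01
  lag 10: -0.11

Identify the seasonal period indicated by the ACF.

The largest autocorrelation is r_4 = 0.45; the remaining lags stay at or below 0.17.
The dominant spike at lag 4 indicates a seasonal period of 4.

4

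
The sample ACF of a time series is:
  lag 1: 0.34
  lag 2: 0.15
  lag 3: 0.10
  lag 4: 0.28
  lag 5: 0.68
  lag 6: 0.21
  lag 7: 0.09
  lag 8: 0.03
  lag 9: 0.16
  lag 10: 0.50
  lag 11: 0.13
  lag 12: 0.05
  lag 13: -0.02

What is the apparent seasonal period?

5

The largest autocorrelation is r_5 = 0.68, with a weaker echo at lag 10 (0.50); the remaining lags stay at or below 0.34. The elevated value at lag 1 (0.34), dropping to 0.15 at lag 2, reflects decaying short-term dependence rather than seasonality.
The dominant spike at lag 5 indicates a seasonal period of 5.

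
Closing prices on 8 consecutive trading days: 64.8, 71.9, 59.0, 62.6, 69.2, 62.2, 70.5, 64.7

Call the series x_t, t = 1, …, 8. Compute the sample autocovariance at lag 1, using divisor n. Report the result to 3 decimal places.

Mean x̄ = (64.8 + 71.9 + 59.0 + 62.6 + 69.2 + 62.2 + 70.5 + 64.7)/8 = 65.6125
Deviations: -0.8125, 6.2875, -6.6125, -3.0125, 3.5875, -3.4125, 4.8875, -0.9125
Σ_{t=1}^{7}(x_t−x̄)(x_{t+1}−x̄) = -70.9527
γ_1 = -70.9527 / 8 = -8.869

-8.869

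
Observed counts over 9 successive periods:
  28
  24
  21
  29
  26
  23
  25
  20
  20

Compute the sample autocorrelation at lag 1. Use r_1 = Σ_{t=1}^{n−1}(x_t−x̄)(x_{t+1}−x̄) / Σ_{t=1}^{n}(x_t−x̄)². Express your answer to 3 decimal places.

Mean x̄ = (28 + 24 + 21 + 29 + 26 + 23 + 25 + 20 + 20)/9 = 24.0000
Numerator Σ_{t=1}^{8}(x_t−x̄)(x_{t+1}−x̄) = 4.0000
Denominator Σ(x_t−x̄)² = 88.0000
r_1 = 4.0000 / 88.0000 = 0.045

0.045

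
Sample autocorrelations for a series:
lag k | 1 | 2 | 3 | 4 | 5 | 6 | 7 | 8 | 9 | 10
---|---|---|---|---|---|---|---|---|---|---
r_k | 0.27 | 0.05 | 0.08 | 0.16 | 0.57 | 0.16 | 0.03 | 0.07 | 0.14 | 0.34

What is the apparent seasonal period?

The largest autocorrelation is r_5 = 0.57, with a weaker echo at lag 10 (0.34); the remaining lags stay at or below 0.27. The elevated value at lag 1 (0.27), dropping to 0.05 at lag 2, reflects decaying short-term dependence rather than seasonality.
The dominant spike at lag 5 indicates a seasonal period of 5.

5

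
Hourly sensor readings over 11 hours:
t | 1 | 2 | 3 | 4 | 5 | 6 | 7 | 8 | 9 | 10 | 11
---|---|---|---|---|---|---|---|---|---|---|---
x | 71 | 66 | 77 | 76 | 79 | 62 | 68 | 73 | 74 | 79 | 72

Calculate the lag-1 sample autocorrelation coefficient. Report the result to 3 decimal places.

0.010

Mean x̄ = (71 + 66 + 77 + 76 + 79 + 62 + 68 + 73 + 74 + 79 + 72)/11 = 72.4545
Numerator Σ_{t=1}^{10}(x_t−x̄)(x_{t+1}−x̄) = 3.0661
Denominator Σ(x_t−x̄)² = 294.7273
r_1 = 3.0661 / 294.7273 = 0.010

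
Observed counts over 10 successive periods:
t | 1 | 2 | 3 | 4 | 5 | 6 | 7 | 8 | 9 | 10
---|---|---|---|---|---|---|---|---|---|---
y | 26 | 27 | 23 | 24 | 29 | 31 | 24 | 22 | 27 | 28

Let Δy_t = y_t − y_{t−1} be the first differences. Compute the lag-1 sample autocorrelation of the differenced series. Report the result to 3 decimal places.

First differences Δy: 1, -4, 1, 5, 2, -7, -2, 5, 1
Mean of differences = 0.2222
Numerator Σ(Δy_t−Δȳ)(Δy_{t+1}−Δȳ) = 1.9506
Denominator Σ(Δy_t−Δȳ)² = 125.5556
r_1(Δy) = 1.9506 / 125.5556 = 0.016

0.016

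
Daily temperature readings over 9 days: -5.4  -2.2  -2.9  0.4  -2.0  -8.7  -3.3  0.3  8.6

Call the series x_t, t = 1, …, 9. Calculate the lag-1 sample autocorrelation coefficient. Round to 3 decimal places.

0.166

Mean x̄ = (-5.4 − 2.2 − 2.9 + 0.4 − 2.0 − 8.7 − 3.3 + 0.3 + 8.6)/9 = -1.6889
Numerator Σ_{t=1}^{8}(x_t−x̄)(x_{t+1}−x̄) = 30.0721
Denominator Σ(x_t−x̄)² = 181.5289
r_1 = 30.0721 / 181.5289 = 0.166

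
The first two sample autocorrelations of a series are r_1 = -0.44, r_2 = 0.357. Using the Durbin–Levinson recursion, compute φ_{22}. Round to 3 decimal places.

φ_{22} = (r_2 − r_1²) / (1 − r_1²)
r_1² = (-0.44)² = 0.1936
Numerator = 0.357 − 0.1936 = 0.1634; denominator = 1 − 0.1936 = 0.8064
φ_{22} = 0.1634 / 0.8064 = 0.203

0.203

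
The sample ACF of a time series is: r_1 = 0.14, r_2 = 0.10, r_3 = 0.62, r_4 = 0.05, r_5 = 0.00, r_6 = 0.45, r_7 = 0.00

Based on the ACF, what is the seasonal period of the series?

The largest autocorrelation is r_3 = 0.62, with a weaker echo at lag 6 (0.45); the remaining lags stay at or below 0.14.
The dominant spike at lag 3 indicates a seasonal period of 3.

3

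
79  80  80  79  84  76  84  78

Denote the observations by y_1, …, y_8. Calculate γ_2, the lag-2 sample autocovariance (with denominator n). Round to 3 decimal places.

Mean ȳ = (79 + 80 + 80 + 79 + 84 + 76 + 84 + 78)/8 = 80.0000
Deviations: -1.0000, 0.0000, 0.0000, -1.0000, 4.0000, -4.0000, 4.0000, -2.0000
Σ_{t=1}^{6}(y_t−ȳ)(y_{t+2}−ȳ) = 28.0000
γ_2 = 28.0000 / 8 = 3.500

3.500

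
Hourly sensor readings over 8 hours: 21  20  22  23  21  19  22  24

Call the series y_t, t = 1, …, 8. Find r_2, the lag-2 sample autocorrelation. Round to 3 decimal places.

Mean ȳ = (21 + 20 + 22 + 23 + 21 + 19 + 22 + 24)/8 = 21.5000
Deviations from mean: -0.5000, -1.5000, 0.5000, 1.5000, -0.5000, -2.5000, 0.5000, 2.5000
Σ(y_t−ȳ)(y_{t+2}−ȳ) = (-0.2500) + (-2.2500) + (-0.2500) + (-3.7500) + (-0.2500) + (-6.2500) = -13.0000
Denominator Σ(y_t−ȳ)² = 18.0000
r_2 = -13.0000 / 18.0000 = -0.722

-0.722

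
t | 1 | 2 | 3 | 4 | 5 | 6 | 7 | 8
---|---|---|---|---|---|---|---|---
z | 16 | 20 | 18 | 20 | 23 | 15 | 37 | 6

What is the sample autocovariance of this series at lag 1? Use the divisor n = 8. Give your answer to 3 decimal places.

-41.283

Mean z̄ = (16 + 20 + 18 + 20 + 23 + 15 + 37 + 6)/8 = 19.3750
Σ_{t=1}^{7}(z_t−z̄)(z_{t+1}−z̄) = -330.2656
γ_1 = -330.2656 / 8 = -41.283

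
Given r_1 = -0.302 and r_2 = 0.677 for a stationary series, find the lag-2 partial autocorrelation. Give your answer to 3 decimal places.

φ_{22} = (r_2 − r_1²) / (1 − r_1²)
r_1² = (-0.302)² = 0.091204
Numerator = 0.677 − 0.0912 = 0.5858; denominator = 1 − 0.0912 = 0.9088
φ_{22} = 0.5858 / 0.9088 = 0.645

0.645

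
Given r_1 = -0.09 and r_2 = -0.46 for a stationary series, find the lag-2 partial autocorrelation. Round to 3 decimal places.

-0.472

φ_{22} = (r_2 − r_1²) / (1 − r_1²)
r_1² = (-0.09)² = 0.0081
Numerator = -0.46 − 0.0081 = -0.4681; denominator = 1 − 0.0081 = 0.9919
φ_{22} = -0.4681 / 0.9919 = -0.472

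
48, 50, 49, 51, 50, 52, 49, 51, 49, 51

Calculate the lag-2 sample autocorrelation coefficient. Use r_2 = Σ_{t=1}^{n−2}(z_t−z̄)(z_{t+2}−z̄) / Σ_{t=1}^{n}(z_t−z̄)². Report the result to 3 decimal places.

Mean z̄ = (48 + 50 + 49 + 51 + 50 + 52 + 49 + 51 + 49 + 51)/10 = 50.0000
Numerator Σ_{t=1}^{8}(z_t−z̄)(z_{t+2}−z̄) = 8.0000
Denominator Σ(z_t−z̄)² = 14.0000
r_2 = 8.0000 / 14.0000 = 0.571

0.571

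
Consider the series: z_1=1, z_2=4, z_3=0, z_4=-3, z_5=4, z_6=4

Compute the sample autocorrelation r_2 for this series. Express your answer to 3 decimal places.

Mean z̄ = (1 + 4 + 0 − 3 + 4 + 4)/6 = 1.6667
Deviations from mean: -0.6667, 2.3333, -1.6667, -4.6667, 2.3333, 2.3333
Σ(z_t−z̄)(z_{t+2}−z̄) = (1.1111) + (-10.8889) + (-3.8889) + (-10.8889) = -24.5556
Denominator Σ(z_t−z̄)² = 41.3333
r_2 = -24.5556 / 41.3333 = -0.594

-0.594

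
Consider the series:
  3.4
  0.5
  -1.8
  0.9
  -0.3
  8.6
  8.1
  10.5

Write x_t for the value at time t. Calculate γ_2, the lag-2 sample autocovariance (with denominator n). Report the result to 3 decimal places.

Mean x̄ = (3.4 + 0.5 − 1.8 + 0.9 − 0.3 + 8.6 + 8.1 + 10.5)/8 = 3.7375
Deviations: -0.3375, -3.2375, -5.5375, -2.8375, -4.0375, 4.8625, 4.3625, 6.7625
Σ_{t=1}^{6}(x_t−x̄)(x_{t+2}−x̄) = 34.8847
γ_2 = 34.8847 / 8 = 4.361

4.361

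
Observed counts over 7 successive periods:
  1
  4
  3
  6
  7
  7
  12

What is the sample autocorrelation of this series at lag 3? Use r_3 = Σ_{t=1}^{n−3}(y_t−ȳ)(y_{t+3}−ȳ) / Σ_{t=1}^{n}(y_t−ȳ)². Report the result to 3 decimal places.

-0.070

Mean ȳ = (1 + 4 + 3 + 6 + 7 + 7 + 12)/7 = 5.7143
Deviations from mean: -4.7143, -1.7143, -2.7143, 0.2857, 1.2857, 1.2857, 6.2857
Σ(y_t−ȳ)(y_{t+3}−ȳ) = (-1.3469) + (-2.2041) + (-3.4898) + (1.7959) = -5.2449
Denominator Σ(y_t−ȳ)² = 75.4286
r_3 = -5.2449 / 75.4286 = -0.070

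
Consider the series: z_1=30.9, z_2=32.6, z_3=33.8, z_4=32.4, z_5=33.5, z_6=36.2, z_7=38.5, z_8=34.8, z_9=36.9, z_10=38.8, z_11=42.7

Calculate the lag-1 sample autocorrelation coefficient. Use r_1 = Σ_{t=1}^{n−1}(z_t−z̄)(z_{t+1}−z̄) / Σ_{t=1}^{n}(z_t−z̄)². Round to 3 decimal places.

Mean z̄ = (30.9 + 32.6 + 33.8 + 32.4 + 33.5 + 36.2 + 38.5 + 34.8 + 36.9 + 38.8 + 42.7)/11 = 35.5545
Numerator Σ_{t=1}^{10}(z_t−z̄)(z_{t+1}−z̄) = 55.8461
Denominator Σ(z_t−z̄)² = 120.7073
r_1 = 55.8461 / 120.7073 = 0.463

0.463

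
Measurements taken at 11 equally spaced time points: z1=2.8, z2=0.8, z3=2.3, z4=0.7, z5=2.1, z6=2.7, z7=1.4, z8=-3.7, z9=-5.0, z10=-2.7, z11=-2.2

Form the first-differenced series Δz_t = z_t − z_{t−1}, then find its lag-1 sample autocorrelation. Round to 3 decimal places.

0.042

First differences Δz: -2.0, 1.5, -1.6, 1.4, 0.6, -1.3, -5.1, -1.3, 2.3, 0.5
Mean of differences = -0.5000
Numerator Σ(Δz_t−Δz̄)(Δz_{t+1}−Δz̄) = 1.8400
Denominator Σ(Δz_t−Δz̄)² = 43.5600
r_1(Δz) = 1.8400 / 43.5600 = 0.042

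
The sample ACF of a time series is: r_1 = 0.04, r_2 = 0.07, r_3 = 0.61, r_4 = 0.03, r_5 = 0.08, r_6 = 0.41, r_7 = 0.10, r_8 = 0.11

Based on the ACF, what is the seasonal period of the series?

The largest autocorrelation is r_3 = 0.61, with a weaker echo at lag 6 (0.41); the remaining lags stay at or below 0.11.
The dominant spike at lag 3 indicates a seasonal period of 3.

3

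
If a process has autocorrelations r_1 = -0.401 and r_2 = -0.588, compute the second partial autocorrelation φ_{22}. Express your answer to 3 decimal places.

φ_{22} = (r_2 − r_1²) / (1 − r_1²)
r_1² = (-0.401)² = 0.160801
Numerator = -0.588 − 0.1608 = -0.7488; denominator = 1 − 0.1608 = 0.8392
φ_{22} = -0.7488 / 0.8392 = -0.892

-0.892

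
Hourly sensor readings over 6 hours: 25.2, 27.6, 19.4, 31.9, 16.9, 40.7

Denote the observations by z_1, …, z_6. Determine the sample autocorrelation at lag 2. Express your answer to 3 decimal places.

0.428

Mean z̄ = (25.2 + 27.6 + 19.4 + 31.9 + 16.9 + 40.7)/6 = 26.9500
Numerator Σ_{t=1}^{4}(z_t−z̄)(z_{t+2}−z̄) = 160.3700
Denominator Σ(z_t−z̄)² = 375.0550
r_2 = 160.3700 / 375.0550 = 0.428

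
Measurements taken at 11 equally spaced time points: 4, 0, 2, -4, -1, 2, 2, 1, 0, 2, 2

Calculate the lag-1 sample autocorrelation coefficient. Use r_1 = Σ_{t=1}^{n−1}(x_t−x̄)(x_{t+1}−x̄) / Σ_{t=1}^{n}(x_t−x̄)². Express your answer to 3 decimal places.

Mean x̄ = (4 + 0 + 2 − 4 − 1 + 2 + 2 + 1 + 0 + 2 + 2)/11 = 0.9091
Numerator Σ_{t=1}^{10}(x_t−x̄)(x_{t+1}−x̄) = -0.4628
Denominator Σ(x_t−x̄)² = 44.9091
r_1 = -0.4628 / 44.9091 = -0.010

-0.010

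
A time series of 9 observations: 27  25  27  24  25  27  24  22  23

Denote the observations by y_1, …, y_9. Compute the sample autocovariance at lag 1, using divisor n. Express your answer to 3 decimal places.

Mean ȳ = (27 + 25 + 27 + 24 + 25 + 27 + 24 + 22 + 23)/9 = 24.8889
Σ_{t=1}^{8}(y_t−ȳ)(y_{t+1}−ȳ) = 4.8765
γ_1 = 4.8765 / 9 = 0.542

0.542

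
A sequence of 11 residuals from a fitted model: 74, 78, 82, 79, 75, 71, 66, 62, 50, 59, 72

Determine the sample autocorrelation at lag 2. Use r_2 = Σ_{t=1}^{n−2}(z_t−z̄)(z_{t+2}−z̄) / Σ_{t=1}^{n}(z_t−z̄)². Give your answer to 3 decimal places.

Mean z̄ = (74 + 78 + 82 + 79 + 75 + 71 + 66 + 62 + 50 + 59 + 72)/11 = 69.8182
Numerator Σ_{t=1}^{9}(z_t−z̄)(z_{t+2}−z̄) = 288.0248
Denominator Σ(z_t−z̄)² = 935.6364
r_2 = 288.0248 / 935.6364 = 0.308

0.308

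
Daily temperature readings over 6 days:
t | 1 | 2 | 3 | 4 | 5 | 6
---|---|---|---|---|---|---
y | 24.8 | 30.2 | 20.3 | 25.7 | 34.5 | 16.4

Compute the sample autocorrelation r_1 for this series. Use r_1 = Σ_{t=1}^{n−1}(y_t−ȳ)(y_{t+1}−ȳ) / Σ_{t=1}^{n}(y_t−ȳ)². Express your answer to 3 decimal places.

-0.503

Mean ȳ = (24.8 + 30.2 + 20.3 + 25.7 + 34.5 + 16.4)/6 = 25.3167
Numerator Σ_{t=1}^{5}(y_t−ȳ)(y_{t+1}−ȳ) = -107.3086
Denominator Σ(y_t−ȳ)² = 213.2683
r_1 = -107.3086 / 213.2683 = -0.503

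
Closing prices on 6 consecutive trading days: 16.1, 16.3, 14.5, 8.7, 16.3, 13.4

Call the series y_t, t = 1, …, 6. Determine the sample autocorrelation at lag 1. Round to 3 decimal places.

-0.236

Mean ȳ = (16.1 + 16.3 + 14.5 + 8.7 + 16.3 + 13.4)/6 = 14.2167
Deviations from mean: 1.8833, 2.0833, 0.2833, -5.5167, 2.0833, -0.8167
Σ(y_t−ȳ)(y_{t+1}−ȳ) = (3.9236) + (0.5903) + (-1.5631) + (-11.4931) + (-1.7014) = -10.2436
Denominator Σ(y_t−ȳ)² = 43.4083
r_1 = -10.2436 / 43.4083 = -0.236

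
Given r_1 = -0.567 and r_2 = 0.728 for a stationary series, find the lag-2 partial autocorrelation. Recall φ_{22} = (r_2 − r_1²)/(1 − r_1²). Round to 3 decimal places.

0.599

φ_{22} = (r_2 − r_1²) / (1 − r_1²)
r_1² = (-0.567)² = 0.321489
Numerator = 0.728 − 0.3215 = 0.4065; denominator = 1 − 0.3215 = 0.6785
φ_{22} = 0.4065 / 0.6785 = 0.599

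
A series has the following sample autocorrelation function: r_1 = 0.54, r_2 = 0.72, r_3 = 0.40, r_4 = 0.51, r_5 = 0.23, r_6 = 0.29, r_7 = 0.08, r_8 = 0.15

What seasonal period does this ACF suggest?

2

The largest autocorrelation is r_2 = 0.72; the remaining lags stay at or below 0.54.
The dominant spike at lag 2 indicates a seasonal period of 2.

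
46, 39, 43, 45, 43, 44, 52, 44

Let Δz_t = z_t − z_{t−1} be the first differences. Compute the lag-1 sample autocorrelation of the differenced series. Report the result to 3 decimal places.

First differences Δz: -7, 4, 2, -2, 1, 8, -8
Mean of differences = -0.2857
Numerator Σ(Δz_t−Δz̄)(Δz_{t+1}−Δz̄) = -78.3673
Denominator Σ(Δz_t−Δz̄)² = 201.4286
r_1(Δz) = -78.3673 / 201.4286 = -0.389

-0.389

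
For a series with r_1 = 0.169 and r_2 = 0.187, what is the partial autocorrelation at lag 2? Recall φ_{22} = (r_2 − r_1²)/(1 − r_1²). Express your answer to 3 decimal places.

φ_{22} = (r_2 − r_1²) / (1 − r_1²)
r_1² = (0.169)² = 0.028561
Numerator = 0.187 − 0.0286 = 0.1584; denominator = 1 − 0.0286 = 0.9714
φ_{22} = 0.1584 / 0.9714 = 0.163

0.163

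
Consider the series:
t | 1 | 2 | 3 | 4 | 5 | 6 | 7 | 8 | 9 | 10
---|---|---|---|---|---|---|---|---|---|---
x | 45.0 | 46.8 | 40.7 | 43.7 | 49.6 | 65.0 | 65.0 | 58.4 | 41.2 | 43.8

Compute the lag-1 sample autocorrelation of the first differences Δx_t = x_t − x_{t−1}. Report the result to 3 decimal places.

0.221

First differences Δx: 1.8, -6.1, 3.0, 5.9, 15.4, 0.0, -6.6, -17.2, 2.6
Mean of differences = -0.1333
Numerator Σ(Δx_t−Δx̄)(Δx_{t+1}−Δx̄) = 147.3156
Denominator Σ(Δx_t−Δx̄)² = 667.4200
r_1(Δx) = 147.3156 / 667.4200 = 0.221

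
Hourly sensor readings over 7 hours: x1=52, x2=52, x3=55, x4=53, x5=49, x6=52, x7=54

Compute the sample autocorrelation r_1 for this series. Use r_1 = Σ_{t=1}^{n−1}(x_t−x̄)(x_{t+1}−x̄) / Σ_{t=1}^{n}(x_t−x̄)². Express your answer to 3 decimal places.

-0.028

Mean x̄ = (52 + 52 + 55 + 53 + 49 + 52 + 54)/7 = 52.4286
Numerator Σ_{t=1}^{6}(x_t−x̄)(x_{t+1}−x̄) = -0.6122
Denominator Σ(x_t−x̄)² = 21.7143
r_1 = -0.6122 / 21.7143 = -0.028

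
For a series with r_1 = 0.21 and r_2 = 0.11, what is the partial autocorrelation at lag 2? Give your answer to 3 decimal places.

0.069

φ_{22} = (r_2 − r_1²) / (1 − r_1²)
r_1² = (0.21)² = 0.0441
Numerator = 0.11 − 0.0441 = 0.0659; denominator = 1 − 0.0441 = 0.9559
φ_{22} = 0.0659 / 0.9559 = 0.069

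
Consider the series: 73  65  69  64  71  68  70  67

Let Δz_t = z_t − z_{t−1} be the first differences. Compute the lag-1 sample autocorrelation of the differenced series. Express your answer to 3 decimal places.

-0.682

First differences Δz: -8, 4, -5, 7, -3, 2, -3
Mean of differences = -0.8571
Numerator Σ(Δz_t−Δz̄)(Δz_{t+1}−Δz̄) = -116.4490
Denominator Σ(Δz_t−Δz̄)² = 170.8571
r_1(Δz) = -116.4490 / 170.8571 = -0.682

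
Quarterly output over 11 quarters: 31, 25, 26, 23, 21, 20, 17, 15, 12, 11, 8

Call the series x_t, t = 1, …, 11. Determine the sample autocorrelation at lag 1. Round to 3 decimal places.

Mean x̄ = (31 + 25 + 26 + 23 + 21 + 20 + 17 + 15 + 12 + 11 + 8)/11 = 19.0000
Numerator Σ_{t=1}^{10}(x_t−x̄)(x_{t+1}−x̄) = 330.0000
Denominator Σ(x_t−x̄)² = 504.0000
r_1 = 330.0000 / 504.0000 = 0.655

0.655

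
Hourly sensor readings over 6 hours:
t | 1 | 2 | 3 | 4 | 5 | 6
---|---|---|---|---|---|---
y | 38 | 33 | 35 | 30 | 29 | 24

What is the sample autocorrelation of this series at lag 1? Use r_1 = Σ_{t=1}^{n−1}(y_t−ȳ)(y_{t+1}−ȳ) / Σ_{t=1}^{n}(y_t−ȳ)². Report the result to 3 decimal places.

Mean ȳ = (38 + 33 + 35 + 30 + 29 + 24)/6 = 31.5000
Deviations from mean: 6.5000, 1.5000, 3.5000, -1.5000, -2.5000, -7.5000
Numerator Σ_{t=1}^{5}(y_t−ȳ)(y_{t+1}−ȳ) = 32.2500
Denominator Σ(y_t−ȳ)² = 121.5000
r_1 = 32.2500 / 121.5000 = 0.265

0.265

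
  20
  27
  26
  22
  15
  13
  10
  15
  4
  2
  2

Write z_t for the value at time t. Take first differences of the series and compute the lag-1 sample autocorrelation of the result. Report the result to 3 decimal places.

First differences Δz: 7, -1, -4, -7, -2, -3, 5, -11, -2, 0
Mean of differences = -1.8000
Numerator Σ(Δz_t−Δz̄)(Δz_{t+1}−Δz̄) = -51.2400
Denominator Σ(Δz_t−Δz̄)² = 245.6000
r_1(Δz) = -51.2400 / 245.6000 = -0.209

-0.209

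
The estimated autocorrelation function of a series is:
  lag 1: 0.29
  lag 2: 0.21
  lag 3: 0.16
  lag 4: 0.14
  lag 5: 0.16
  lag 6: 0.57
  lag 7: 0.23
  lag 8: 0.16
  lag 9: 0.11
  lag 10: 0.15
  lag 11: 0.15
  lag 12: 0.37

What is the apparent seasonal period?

The largest autocorrelation is r_6 = 0.57, with a weaker echo at lag 12 (0.37); the remaining lags stay at or below 0.29. The elevated value at lag 1 (0.29), dropping to 0.21 at lag 2, reflects decaying short-term dependence rather than seasonality.
The dominant spike at lag 6 indicates a seasonal period of 6.

6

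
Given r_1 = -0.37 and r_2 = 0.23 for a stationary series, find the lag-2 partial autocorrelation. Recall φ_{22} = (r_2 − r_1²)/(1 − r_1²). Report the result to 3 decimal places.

0.108

φ_{22} = (r_2 − r_1²) / (1 − r_1²)
r_1² = (-0.37)² = 0.1369
Numerator = 0.23 − 0.1369 = 0.0931; denominator = 1 − 0.1369 = 0.8631
φ_{22} = 0.0931 / 0.8631 = 0.108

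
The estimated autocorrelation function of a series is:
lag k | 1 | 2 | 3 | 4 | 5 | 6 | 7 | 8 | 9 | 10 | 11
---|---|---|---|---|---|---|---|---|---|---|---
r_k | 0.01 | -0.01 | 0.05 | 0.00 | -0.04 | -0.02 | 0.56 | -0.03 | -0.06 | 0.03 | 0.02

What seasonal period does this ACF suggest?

7

The largest autocorrelation is r_7 = 0.56; the remaining lags stay at or below 0.05.
The dominant spike at lag 7 indicates a seasonal period of 7.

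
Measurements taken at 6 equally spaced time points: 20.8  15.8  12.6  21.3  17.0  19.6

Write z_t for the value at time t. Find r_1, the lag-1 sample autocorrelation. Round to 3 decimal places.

-0.317

Mean z̄ = (20.8 + 15.8 + 12.6 + 21.3 + 17.0 + 19.6)/6 = 17.8500
Deviations from mean: 2.9500, -2.0500, -5.2500, 3.4500, -0.8500, 1.7500
Σ(z_t−z̄)(z_{t+1}−z̄) = (-6.0475) + (10.7625) + (-18.1125) + (-2.9325) + (-1.4875) = -17.8175
Denominator Σ(z_t−z̄)² = 56.1550
r_1 = -17.8175 / 56.1550 = -0.317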